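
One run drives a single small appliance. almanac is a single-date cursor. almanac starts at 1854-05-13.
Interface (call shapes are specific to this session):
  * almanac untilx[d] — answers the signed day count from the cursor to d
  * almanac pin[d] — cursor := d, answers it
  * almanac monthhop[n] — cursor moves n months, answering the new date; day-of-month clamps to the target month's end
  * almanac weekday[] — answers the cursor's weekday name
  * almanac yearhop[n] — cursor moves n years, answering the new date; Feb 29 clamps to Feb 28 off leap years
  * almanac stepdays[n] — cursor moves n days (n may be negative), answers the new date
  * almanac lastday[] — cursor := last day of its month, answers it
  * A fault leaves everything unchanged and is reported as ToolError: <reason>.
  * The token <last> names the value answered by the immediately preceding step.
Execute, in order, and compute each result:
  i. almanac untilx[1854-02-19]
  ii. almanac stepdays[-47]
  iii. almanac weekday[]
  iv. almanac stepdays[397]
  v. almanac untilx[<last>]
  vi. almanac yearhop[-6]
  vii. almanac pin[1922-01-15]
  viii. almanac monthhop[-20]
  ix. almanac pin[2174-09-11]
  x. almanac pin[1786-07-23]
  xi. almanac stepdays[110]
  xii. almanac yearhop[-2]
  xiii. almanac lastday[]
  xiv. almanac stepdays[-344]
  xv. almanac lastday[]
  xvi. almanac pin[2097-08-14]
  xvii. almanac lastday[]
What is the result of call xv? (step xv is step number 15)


Calling almanac untilx on d='1854-02-19', — result: -83.
Then almanac stepdays on n='-47', and observe 1854-03-27.
Using almanac weekday(), — result: Monday.
Now I run almanac stepdays on n='397', and see 1855-04-28.
I run almanac untilx on d='<last>', and get 0.
Calling almanac yearhop on n='-6', and see 1849-04-28.
I try almanac pin on d='1922-01-15', and get 1922-01-15.
I run almanac monthhop on n='-20', which returns 1920-05-15.
I invoke almanac pin on d='2174-09-11', — result: 2174-09-11.
Then almanac pin on d='1786-07-23', yielding 1786-07-23.
I run almanac stepdays on n='110', and observe 1786-11-10.
I try almanac yearhop on n='-2', giving 1784-11-10.
Using almanac lastday(): 1784-11-30.
I call almanac stepdays on n='-344', → 1783-12-22.
Next I call almanac lastday, giving 1783-12-31.
I use almanac pin on d='2097-08-14', which returns 2097-08-14.
I try almanac lastday(), → 2097-08-31.

Answer: 1783-12-31


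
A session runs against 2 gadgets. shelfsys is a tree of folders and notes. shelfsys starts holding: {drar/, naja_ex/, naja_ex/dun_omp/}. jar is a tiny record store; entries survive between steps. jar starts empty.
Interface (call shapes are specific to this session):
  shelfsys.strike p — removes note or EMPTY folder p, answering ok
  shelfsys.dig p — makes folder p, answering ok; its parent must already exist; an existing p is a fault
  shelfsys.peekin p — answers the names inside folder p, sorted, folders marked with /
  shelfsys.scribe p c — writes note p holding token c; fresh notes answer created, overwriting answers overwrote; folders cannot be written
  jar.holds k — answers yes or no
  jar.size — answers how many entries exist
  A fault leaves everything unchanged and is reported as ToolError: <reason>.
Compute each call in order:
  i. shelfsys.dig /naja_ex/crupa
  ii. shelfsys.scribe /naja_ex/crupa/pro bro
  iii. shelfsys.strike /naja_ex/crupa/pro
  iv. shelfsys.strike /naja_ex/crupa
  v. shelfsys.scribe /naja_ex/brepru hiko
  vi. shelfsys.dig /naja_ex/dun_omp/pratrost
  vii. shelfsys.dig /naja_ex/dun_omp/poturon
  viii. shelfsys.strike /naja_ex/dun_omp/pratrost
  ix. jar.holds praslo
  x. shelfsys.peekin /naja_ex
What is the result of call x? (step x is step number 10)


Step: shelfsys.dig[p→/naja_ex/crupa]
Result: ok
Step: shelfsys.scribe[p→/naja_ex/crupa/pro; c→bro]
Result: created
Step: shelfsys.strike[p→/naja_ex/crupa/pro]
Result: ok
Step: shelfsys.strike[p→/naja_ex/crupa]
Result: ok
Step: shelfsys.scribe[p→/naja_ex/brepru; c→hiko]
Result: created
Step: shelfsys.dig[p→/naja_ex/dun_omp/pratrost]
Result: ok
Step: shelfsys.dig[p→/naja_ex/dun_omp/poturon]
Result: ok
Step: shelfsys.strike[p→/naja_ex/dun_omp/pratrost]
Result: ok
Step: jar.holds[k→praslo]
Result: no
Step: shelfsys.peekin[p→/naja_ex]
Result: [brepru, dun_omp/]

Answer: [brepru, dun_omp/]


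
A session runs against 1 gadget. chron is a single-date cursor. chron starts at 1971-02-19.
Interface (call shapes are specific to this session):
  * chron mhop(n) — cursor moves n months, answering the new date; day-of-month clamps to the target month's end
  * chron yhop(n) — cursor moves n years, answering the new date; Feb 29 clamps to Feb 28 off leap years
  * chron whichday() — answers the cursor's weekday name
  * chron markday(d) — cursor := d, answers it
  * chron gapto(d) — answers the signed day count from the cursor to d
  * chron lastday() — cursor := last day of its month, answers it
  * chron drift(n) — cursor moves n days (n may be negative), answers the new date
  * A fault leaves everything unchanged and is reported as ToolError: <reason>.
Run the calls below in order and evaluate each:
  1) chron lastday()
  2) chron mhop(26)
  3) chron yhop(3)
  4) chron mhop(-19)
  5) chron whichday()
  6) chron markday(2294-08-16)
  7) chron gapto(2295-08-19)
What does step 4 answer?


→ chron lastday()
← 1971-02-28
→ chron mhop(n→26)
← 1973-04-28
→ chron yhop(n→3)
← 1976-04-28
→ chron mhop(n→-19)
← 1974-09-28
→ chron whichday()
← Saturday
→ chron markday(d→2294-08-16)
← 2294-08-16
→ chron gapto(d→2295-08-19)
← 368

Answer: 1974-09-28


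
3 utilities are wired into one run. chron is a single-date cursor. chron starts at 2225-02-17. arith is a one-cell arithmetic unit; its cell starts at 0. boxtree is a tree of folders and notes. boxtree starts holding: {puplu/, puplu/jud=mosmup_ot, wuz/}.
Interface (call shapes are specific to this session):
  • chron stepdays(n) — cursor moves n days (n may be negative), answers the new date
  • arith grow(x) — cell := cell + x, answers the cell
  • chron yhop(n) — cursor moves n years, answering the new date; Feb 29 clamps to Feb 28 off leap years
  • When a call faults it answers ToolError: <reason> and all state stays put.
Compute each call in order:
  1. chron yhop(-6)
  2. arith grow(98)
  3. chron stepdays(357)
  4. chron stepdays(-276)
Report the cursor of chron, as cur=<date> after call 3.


Answer: cur=2220-02-09

Derivation:
CALL chron yhop[n→-6]
RET  2219-02-17
CALL arith grow[x→98]
RET  98
CALL chron stepdays[n→357]
RET  2220-02-09
CALL chron stepdays[n→-276]
RET  2219-05-09


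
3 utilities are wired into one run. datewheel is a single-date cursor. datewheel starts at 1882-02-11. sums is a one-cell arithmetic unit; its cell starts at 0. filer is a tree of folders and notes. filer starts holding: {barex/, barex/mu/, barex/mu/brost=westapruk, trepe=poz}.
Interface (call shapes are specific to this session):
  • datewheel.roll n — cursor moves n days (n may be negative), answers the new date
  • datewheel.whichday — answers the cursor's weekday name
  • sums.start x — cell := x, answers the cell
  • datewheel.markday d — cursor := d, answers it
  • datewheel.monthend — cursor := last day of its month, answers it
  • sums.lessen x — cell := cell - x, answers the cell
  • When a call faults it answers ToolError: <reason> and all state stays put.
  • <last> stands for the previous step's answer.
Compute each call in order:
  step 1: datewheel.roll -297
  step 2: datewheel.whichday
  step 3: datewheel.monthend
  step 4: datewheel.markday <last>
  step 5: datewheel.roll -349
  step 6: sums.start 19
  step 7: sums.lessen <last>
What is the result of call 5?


// roll(n=-297) -> 1881-04-20
// whichday() -> Wednesday
// monthend() -> 1881-04-30
// markday(d=<last>) -> 1881-04-30
// roll(n=-349) -> 1880-05-16
// start(x=19) -> 19
// lessen(x=<last>) -> 0

Answer: 1880-05-16


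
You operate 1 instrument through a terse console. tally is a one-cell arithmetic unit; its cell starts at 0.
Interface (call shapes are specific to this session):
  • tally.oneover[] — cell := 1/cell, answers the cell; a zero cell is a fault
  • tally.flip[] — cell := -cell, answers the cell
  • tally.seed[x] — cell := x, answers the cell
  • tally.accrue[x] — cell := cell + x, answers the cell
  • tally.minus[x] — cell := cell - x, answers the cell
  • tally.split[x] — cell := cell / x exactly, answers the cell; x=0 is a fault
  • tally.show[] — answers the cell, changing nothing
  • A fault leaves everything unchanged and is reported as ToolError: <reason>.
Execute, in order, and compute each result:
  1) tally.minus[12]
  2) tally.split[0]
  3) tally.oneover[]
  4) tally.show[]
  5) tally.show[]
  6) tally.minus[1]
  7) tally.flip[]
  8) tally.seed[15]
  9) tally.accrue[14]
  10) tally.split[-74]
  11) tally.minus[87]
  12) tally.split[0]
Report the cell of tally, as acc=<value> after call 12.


Answer: acc=-6467/74

Derivation:
>>> minus x=12
  -12
>>> split x=0
  ToolError: division by zero
>>> oneover
  -1/12
>>> show
  -1/12
>>> show
  -1/12
>>> minus x=1
  -13/12
>>> flip
  13/12
>>> seed x=15
  15
>>> accrue x=14
  29
>>> split x=-74
  -29/74
>>> minus x=87
  -6467/74
>>> split x=0
  ToolError: division by zero


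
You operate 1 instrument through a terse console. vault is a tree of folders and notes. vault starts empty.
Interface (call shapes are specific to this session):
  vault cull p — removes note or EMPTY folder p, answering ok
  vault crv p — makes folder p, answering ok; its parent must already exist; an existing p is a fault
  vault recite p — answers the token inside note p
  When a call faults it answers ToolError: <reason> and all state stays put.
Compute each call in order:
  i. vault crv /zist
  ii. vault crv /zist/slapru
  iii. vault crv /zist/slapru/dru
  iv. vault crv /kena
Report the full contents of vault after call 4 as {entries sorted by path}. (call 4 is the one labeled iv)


% vault crv p=/zist
  ok
% vault crv p=/zist/slapru
  ok
% vault crv p=/zist/slapru/dru
  ok
% vault crv p=/kena
  ok

Answer: {kena/, zist/, zist/slapru/, zist/slapru/dru/}


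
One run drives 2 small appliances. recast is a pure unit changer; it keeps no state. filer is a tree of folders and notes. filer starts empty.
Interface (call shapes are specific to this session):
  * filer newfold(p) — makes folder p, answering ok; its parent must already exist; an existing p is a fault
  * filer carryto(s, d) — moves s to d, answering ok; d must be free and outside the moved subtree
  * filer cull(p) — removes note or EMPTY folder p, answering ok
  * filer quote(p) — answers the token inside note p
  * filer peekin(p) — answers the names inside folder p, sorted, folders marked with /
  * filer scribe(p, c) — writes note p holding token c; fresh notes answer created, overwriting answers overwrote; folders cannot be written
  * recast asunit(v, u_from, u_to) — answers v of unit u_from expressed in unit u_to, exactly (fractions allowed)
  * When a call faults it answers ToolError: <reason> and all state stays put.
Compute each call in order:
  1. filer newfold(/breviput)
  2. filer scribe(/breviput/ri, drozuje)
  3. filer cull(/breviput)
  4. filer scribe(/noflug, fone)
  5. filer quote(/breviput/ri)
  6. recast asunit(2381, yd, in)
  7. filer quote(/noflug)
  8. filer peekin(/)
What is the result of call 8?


Step: filer newfold[p→/breviput]
Result: ok
Step: filer scribe[p→/breviput/ri; c→drozuje]
Result: created
Step: filer cull[p→/breviput]
Result: ToolError: not empty
Step: filer scribe[p→/noflug; c→fone]
Result: created
Step: filer quote[p→/breviput/ri]
Result: drozuje
Step: recast asunit[v→2381; u_from→yd; u_to→in]
Result: 85716
Step: filer quote[p→/noflug]
Result: fone
Step: filer peekin[p→/]
Result: [breviput/, noflug]

Answer: [breviput/, noflug]


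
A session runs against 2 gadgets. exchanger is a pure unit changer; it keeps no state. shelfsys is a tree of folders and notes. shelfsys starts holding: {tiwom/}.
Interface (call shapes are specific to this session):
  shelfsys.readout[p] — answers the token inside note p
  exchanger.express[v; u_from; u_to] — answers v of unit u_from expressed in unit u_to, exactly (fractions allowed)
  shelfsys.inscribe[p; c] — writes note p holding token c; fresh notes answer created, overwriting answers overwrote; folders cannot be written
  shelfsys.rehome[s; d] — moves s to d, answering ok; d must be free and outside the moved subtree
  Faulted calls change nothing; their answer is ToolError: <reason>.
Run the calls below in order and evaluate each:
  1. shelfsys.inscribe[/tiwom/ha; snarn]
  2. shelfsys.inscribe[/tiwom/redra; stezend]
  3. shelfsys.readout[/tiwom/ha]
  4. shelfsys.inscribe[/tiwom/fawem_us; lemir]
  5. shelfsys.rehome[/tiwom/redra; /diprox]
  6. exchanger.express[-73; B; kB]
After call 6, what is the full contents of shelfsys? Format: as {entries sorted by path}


Answer: {diprox=stezend, tiwom/, tiwom/fawem_us=lemir, tiwom/ha=snarn}

Derivation:
·→ inscribe(p→/tiwom/ha, c→snarn)
·← created
·→ inscribe(p→/tiwom/redra, c→stezend)
·← created
·→ readout(p→/tiwom/ha)
·← snarn
·→ inscribe(p→/tiwom/fawem_us, c→lemir)
·← created
·→ rehome(s→/tiwom/redra, d→/diprox)
·← ok
·→ express(v→-73, u_from→B, u_to→kB)
·← -73/1000


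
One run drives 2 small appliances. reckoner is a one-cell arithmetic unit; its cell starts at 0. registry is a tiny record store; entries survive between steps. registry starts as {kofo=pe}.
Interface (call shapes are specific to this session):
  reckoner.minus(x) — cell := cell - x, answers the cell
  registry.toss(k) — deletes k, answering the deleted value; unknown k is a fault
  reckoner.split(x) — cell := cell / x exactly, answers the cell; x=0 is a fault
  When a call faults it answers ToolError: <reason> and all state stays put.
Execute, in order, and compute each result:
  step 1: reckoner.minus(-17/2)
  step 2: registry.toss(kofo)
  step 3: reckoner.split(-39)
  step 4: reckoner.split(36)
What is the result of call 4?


Answer: -17/2808

Derivation:
$ reckoner.minus -17/2
  17/2
$ registry.toss kofo
  pe
$ reckoner.split -39
  -17/78
$ reckoner.split 36
  -17/2808


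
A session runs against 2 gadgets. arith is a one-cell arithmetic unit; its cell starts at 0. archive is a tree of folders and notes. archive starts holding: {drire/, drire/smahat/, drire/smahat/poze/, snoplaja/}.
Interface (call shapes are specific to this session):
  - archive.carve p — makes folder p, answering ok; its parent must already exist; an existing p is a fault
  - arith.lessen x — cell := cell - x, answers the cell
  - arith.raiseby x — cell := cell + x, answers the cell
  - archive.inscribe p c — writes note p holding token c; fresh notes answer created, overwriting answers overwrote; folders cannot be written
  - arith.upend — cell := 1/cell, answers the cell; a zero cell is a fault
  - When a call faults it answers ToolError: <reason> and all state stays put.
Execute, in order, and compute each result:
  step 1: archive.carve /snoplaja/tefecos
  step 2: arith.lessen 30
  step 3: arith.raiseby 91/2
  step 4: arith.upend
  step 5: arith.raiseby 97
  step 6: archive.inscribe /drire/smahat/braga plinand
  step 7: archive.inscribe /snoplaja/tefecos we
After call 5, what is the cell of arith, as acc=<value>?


Answer: acc=3009/31

Derivation:
-- 1. archive.carve(p=/snoplaja/tefecos) == ok
-- 2. arith.lessen(x=30) == -30
-- 3. arith.raiseby(x=91/2) == 31/2
-- 4. arith.upend() == 2/31
-- 5. arith.raiseby(x=97) == 3009/31
-- 6. archive.inscribe(p=/drire/smahat/braga, c=plinand) == created
-- 7. archive.inscribe(p=/snoplaja/tefecos, c=we) == ToolError: is a directory


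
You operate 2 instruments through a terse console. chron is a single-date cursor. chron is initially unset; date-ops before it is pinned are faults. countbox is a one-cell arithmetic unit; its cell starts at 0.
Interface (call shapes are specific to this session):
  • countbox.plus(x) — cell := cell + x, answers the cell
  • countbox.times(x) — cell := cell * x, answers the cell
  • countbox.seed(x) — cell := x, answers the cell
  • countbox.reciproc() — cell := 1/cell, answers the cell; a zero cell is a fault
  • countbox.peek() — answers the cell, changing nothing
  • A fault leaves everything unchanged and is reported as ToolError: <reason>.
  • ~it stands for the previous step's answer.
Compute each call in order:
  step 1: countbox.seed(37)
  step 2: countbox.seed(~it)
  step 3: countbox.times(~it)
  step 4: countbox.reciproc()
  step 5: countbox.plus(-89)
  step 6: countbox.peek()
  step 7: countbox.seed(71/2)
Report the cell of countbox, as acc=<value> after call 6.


Step: seed[x=37]
Result: 37
Step: seed[x=~it]
Result: 37
Step: times[x=~it]
Result: 1369
Step: reciproc[]
Result: 1/1369
Step: plus[x=-89]
Result: -121840/1369
Step: peek[]
Result: -121840/1369
Step: seed[x=71/2]
Result: 71/2

Answer: acc=-121840/1369


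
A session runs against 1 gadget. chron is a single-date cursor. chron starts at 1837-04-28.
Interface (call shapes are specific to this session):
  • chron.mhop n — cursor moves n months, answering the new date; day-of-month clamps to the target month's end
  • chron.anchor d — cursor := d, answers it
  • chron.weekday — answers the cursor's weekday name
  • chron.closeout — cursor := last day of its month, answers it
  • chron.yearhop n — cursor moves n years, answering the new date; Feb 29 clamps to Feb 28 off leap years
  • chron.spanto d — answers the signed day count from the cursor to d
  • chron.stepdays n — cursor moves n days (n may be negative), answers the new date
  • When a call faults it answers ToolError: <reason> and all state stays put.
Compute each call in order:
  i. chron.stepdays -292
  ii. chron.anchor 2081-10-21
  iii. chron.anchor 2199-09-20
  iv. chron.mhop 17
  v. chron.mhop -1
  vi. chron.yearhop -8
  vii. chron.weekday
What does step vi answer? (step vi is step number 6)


→ chron.stepdays(n→-292)
← 1836-07-10
→ chron.anchor(d→2081-10-21)
← 2081-10-21
→ chron.anchor(d→2199-09-20)
← 2199-09-20
→ chron.mhop(n→17)
← 2201-02-20
→ chron.mhop(n→-1)
← 2201-01-20
→ chron.yearhop(n→-8)
← 2193-01-20
→ chron.weekday()
← Sunday

Answer: 2193-01-20


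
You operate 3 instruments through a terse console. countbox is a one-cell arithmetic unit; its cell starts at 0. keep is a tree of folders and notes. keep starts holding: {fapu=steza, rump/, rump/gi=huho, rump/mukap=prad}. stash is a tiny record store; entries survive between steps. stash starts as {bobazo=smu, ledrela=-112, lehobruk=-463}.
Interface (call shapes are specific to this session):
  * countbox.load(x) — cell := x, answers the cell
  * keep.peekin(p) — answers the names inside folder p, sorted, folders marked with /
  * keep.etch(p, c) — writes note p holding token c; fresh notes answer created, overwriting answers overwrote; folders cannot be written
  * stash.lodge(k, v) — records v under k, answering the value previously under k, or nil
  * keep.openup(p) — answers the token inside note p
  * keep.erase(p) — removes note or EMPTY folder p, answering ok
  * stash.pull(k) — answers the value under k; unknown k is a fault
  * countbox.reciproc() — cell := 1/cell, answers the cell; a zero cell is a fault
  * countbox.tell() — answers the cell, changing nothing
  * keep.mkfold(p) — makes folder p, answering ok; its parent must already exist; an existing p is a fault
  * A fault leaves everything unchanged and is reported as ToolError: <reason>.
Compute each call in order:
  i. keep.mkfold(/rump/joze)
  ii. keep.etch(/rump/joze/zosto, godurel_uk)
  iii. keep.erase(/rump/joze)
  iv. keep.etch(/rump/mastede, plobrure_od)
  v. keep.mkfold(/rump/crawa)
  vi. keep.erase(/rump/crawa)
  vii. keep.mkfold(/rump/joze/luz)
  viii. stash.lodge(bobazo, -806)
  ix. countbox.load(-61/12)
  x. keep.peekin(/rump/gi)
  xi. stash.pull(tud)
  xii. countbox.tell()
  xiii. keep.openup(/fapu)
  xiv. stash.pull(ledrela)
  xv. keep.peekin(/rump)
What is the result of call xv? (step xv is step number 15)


I call keep.mkfold on p='/rump/joze', and get ok.
Invoking keep.etch on p='/rump/joze/zosto', c='godurel_uk', — result: created.
Now I run keep.erase on p='/rump/joze', yielding ToolError: not empty.
Next I call keep.etch on p='/rump/mastede', c='plobrure_od', and observe created.
I use keep.mkfold on p='/rump/crawa', yielding ok.
I call keep.erase on p='/rump/crawa', → ok.
Now I run keep.mkfold on p='/rump/joze/luz', giving ok.
Then stash.lodge on k='bobazo', v='-806', — result: smu.
I call countbox.load on x='-61/12', and observe -61/12.
I try keep.peekin on p='/rump/gi', giving ToolError: not a directory.
I invoke stash.pull on k='tud', and see ToolError: no such key tud.
I call countbox.tell, — result: -61/12.
Then keep.openup on p='/fapu', and get steza.
I run stash.pull on k='ledrela', → -112.
I try keep.peekin on p='/rump', → [gi, joze/, mastede, mukap].

Answer: [gi, joze/, mastede, mukap]


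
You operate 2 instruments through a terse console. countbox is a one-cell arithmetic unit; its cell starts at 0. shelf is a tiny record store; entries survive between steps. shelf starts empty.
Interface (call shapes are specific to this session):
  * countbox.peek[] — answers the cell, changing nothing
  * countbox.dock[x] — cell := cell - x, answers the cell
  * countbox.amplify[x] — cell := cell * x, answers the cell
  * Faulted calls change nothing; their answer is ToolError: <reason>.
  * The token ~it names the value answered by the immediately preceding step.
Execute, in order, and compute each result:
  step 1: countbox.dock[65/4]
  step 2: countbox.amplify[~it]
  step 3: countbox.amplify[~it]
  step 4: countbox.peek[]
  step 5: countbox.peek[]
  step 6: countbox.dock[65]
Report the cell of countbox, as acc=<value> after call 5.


Step: countbox.dock[x=65/4]
Result: -65/4
Step: countbox.amplify[x=~it]
Result: 4225/16
Step: countbox.amplify[x=~it]
Result: 17850625/256
Step: countbox.peek[]
Result: 17850625/256
Step: countbox.peek[]
Result: 17850625/256
Step: countbox.dock[x=65]
Result: 17833985/256

Answer: acc=17850625/256


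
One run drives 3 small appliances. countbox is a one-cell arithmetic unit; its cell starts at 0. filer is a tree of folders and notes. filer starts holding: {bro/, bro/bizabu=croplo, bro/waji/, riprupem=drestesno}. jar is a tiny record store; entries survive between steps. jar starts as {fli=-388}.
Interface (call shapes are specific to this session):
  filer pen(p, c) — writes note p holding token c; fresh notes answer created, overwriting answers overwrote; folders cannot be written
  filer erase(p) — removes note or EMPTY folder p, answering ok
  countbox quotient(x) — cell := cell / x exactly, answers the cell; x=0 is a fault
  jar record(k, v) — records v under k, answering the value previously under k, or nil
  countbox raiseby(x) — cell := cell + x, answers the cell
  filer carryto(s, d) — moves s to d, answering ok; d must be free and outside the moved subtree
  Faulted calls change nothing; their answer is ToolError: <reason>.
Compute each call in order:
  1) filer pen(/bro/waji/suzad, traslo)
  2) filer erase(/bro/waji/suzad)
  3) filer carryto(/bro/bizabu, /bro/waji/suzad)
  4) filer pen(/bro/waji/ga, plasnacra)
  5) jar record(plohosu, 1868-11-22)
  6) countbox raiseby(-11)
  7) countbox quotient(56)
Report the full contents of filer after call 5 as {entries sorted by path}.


Answer: {bro/, bro/waji/, bro/waji/ga=plasnacra, bro/waji/suzad=croplo, riprupem=drestesno}

Derivation:
~$ filer pen p=/bro/waji/suzad c=traslo
= created
~$ filer erase p=/bro/waji/suzad
= ok
~$ filer carryto s=/bro/bizabu d=/bro/waji/suzad
= ok
~$ filer pen p=/bro/waji/ga c=plasnacra
= created
~$ jar record k=plohosu v=1868-11-22
= nil
~$ countbox raiseby x=-11
= -11
~$ countbox quotient x=56
= -11/56


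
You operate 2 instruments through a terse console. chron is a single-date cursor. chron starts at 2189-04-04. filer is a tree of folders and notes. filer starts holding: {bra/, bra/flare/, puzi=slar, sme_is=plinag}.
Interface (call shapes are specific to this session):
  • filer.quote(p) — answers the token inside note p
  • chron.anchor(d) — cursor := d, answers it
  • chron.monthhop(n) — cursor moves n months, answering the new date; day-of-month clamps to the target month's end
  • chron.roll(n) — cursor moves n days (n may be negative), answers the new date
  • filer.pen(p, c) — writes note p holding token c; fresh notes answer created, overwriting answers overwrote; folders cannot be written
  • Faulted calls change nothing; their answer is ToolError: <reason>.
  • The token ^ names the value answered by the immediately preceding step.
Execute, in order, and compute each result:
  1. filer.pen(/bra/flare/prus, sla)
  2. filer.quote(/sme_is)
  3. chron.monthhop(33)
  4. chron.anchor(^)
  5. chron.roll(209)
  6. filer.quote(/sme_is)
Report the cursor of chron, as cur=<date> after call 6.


Answer: cur=2192-07-31

Derivation:
> filer.pen p→/bra/flare/prus c→sla
:: created
> filer.quote p→/sme_is
:: plinag
> chron.monthhop n→33
:: 2192-01-04
> chron.anchor d→^
:: 2192-01-04
> chron.roll n→209
:: 2192-07-31
> filer.quote p→/sme_is
:: plinag


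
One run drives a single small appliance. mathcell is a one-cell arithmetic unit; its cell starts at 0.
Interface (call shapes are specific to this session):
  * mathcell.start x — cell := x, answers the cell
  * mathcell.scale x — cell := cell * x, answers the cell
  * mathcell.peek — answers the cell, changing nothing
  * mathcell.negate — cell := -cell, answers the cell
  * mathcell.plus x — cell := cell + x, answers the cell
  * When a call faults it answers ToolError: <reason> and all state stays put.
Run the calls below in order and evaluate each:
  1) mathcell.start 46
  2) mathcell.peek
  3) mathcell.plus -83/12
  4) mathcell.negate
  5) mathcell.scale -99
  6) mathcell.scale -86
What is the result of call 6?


Answer: -665511/2

Derivation:
Invoking mathcell.start using x: 46, which returns 46.
Using mathcell.peek, which returns 46.
I try mathcell.plus using x: -83/12, which returns 469/12.
I use mathcell.negate(), which returns -469/12.
Using mathcell.scale using x: -99, and observe 15477/4.
I run mathcell.scale using x: -86, — result: -665511/2.


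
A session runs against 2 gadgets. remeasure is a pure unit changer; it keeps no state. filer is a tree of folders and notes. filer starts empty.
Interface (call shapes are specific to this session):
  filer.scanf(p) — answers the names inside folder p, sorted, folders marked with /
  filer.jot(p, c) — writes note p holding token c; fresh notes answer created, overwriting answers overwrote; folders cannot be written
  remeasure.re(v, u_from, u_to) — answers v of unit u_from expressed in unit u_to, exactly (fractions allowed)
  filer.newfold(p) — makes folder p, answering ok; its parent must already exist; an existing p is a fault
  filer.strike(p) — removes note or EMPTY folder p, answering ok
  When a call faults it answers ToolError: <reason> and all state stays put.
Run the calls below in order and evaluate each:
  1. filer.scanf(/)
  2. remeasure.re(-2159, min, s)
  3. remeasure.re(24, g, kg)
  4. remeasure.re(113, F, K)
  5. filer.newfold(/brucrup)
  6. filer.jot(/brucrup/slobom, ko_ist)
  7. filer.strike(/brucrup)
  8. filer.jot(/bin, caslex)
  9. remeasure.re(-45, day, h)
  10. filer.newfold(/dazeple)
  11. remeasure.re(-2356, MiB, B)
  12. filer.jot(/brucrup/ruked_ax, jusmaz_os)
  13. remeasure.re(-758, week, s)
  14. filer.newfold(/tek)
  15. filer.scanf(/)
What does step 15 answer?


Invoking filer.scanf with p: /: [].
I run remeasure.re with v: -2159, u_from: min, u_to: s, which returns -129540.
I try remeasure.re with v: 24, u_from: g, u_to: kg, and see 3/125.
Now I run remeasure.re with v: 113, u_from: F, u_to: K, and observe 6363/20.
I invoke filer.newfold with p: /brucrup, yielding ok.
Now I run filer.jot with p: /brucrup/slobom, c: ko_ist, which returns created.
I try filer.strike with p: /brucrup, and see ToolError: not empty.
Now I run filer.jot with p: /bin, c: caslex, which returns created.
Next I call remeasure.re with v: -45, u_from: day, u_to: h, which returns -1080.
Then filer.newfold with p: /dazeple: ok.
Calling remeasure.re with v: -2356, u_from: MiB, u_to: B, which returns -2470445056.
Invoking filer.jot with p: /brucrup/ruked_ax, c: jusmaz_os, which returns created.
Next I call remeasure.re with v: -758, u_from: week, u_to: s, — result: -458438400.
Invoking filer.newfold with p: /tek, and observe ok.
I invoke filer.scanf with p: /, giving [bin, brucrup/, dazeple/, tek/].

Answer: [bin, brucrup/, dazeple/, tek/]


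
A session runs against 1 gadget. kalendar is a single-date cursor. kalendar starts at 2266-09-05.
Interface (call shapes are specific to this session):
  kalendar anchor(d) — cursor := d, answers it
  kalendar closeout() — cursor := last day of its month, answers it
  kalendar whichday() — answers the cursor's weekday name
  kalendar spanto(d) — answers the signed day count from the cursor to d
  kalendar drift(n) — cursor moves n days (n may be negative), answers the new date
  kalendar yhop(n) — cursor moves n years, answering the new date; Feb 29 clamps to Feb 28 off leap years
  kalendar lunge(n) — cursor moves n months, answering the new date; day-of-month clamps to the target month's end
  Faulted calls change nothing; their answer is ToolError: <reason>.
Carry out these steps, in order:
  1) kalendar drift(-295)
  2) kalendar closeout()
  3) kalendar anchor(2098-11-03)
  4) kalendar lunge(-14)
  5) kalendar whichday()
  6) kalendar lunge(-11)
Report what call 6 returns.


Answer: 2096-10-03

Derivation:
I try kalendar drift with n='-295', and see 2265-11-14.
Now I run kalendar closeout(), — result: 2265-11-30.
I try kalendar anchor with d='2098-11-03', which returns 2098-11-03.
Using kalendar lunge with n='-14', which returns 2097-09-03.
Calling kalendar whichday: Tuesday.
I try kalendar lunge with n='-11', — result: 2096-10-03.


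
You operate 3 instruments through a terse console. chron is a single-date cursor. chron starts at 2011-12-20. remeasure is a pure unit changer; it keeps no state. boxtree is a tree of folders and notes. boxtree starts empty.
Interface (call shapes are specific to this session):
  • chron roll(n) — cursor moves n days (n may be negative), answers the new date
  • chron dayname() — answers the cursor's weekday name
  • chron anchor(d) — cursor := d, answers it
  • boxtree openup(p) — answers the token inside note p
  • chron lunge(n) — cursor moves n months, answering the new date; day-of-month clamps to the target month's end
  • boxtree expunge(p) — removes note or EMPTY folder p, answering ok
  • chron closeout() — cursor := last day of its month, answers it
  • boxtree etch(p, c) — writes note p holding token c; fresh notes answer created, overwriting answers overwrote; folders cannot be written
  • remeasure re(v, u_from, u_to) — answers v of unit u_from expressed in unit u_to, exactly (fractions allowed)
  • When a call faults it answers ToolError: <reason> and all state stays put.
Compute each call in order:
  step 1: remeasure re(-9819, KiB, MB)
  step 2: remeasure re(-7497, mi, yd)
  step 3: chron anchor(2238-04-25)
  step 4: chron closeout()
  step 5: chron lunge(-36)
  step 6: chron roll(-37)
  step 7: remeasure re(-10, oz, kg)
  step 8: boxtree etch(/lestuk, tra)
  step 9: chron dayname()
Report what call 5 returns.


Answer: 2235-04-30

Derivation:
// 1. remeasure re(v=-9819, u_from=KiB, u_to=MB) => -157104/15625
// 2. remeasure re(v=-7497, u_from=mi, u_to=yd) => -13194720
// 3. chron anchor(d=2238-04-25) => 2238-04-25
// 4. chron closeout() => 2238-04-30
// 5. chron lunge(n=-36) => 2235-04-30
// 6. chron roll(n=-37) => 2235-03-24
// 7. remeasure re(v=-10, u_from=oz, u_to=kg) => -45359237/160000000
// 8. boxtree etch(p=/lestuk, c=tra) => created
// 9. chron dayname() => Tuesday


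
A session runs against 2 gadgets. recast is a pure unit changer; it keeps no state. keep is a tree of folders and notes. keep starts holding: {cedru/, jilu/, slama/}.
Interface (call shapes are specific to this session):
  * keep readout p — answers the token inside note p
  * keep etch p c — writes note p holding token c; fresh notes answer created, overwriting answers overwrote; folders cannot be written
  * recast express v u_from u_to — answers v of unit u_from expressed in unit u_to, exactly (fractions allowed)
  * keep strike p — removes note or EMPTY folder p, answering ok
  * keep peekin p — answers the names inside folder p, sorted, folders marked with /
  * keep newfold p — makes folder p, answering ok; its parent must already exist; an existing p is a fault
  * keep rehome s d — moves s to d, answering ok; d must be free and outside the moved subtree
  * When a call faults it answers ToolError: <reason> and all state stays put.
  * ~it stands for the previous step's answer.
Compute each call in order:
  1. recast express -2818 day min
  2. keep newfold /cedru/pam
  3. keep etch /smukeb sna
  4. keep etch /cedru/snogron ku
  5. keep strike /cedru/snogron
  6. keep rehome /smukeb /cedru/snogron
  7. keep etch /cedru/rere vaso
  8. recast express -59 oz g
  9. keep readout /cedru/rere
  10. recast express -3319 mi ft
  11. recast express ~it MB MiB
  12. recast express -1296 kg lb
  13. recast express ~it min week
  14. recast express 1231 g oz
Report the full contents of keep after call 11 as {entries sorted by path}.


Answer: {cedru/, cedru/pam/, cedru/rere=vaso, cedru/snogron=sna, jilu/, slama/}

Derivation:
Act: recast express[v=-2818; u_from=day; u_to=min]
Obs: -4057920
Act: keep newfold[p=/cedru/pam]
Obs: ok
Act: keep etch[p=/smukeb; c=sna]
Obs: created
Act: keep etch[p=/cedru/snogron; c=ku]
Obs: created
Act: keep strike[p=/cedru/snogron]
Obs: ok
Act: keep rehome[s=/smukeb; d=/cedru/snogron]
Obs: ok
Act: keep etch[p=/cedru/rere; c=vaso]
Obs: created
Act: recast express[v=-59; u_from=oz; u_to=g]
Obs: -2676194983/1600000
Act: keep readout[p=/cedru/rere]
Obs: vaso
Act: recast express[v=-3319; u_from=mi; u_to=ft]
Obs: -17524320
Act: recast express[v=~it; u_from=MB; u_to=MiB]
Obs: -8556796875/512
Act: recast express[v=-1296; u_from=kg; u_to=lb]
Obs: -129600000000/45359237
Act: recast express[v=~it; u_from=min; u_to=week]
Obs: -90000000/317514659
Act: recast express[v=1231; u_from=g; u_to=oz]
Obs: 1969600000/45359237


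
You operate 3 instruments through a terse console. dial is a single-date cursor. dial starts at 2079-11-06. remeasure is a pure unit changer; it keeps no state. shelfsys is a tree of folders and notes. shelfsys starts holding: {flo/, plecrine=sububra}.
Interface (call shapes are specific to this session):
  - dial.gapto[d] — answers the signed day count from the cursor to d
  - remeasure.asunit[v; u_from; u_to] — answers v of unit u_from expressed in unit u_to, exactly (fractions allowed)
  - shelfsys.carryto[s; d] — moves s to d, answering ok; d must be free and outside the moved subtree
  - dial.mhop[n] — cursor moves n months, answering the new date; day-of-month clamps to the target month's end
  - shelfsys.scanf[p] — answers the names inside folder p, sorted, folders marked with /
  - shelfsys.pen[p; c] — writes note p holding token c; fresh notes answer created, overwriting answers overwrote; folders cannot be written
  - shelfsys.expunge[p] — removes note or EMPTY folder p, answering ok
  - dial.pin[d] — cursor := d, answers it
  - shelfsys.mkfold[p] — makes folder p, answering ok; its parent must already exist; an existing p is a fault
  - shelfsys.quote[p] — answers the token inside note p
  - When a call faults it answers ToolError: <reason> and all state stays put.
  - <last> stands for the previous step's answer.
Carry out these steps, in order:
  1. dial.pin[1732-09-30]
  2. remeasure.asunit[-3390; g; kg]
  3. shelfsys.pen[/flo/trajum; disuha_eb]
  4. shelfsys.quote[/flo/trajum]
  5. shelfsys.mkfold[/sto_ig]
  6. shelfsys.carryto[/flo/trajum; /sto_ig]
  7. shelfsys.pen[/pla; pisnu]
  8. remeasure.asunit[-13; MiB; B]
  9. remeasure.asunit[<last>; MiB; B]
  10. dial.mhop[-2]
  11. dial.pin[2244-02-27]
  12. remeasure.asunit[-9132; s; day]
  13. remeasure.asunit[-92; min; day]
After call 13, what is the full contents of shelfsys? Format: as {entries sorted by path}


Answer: {flo/, flo/trajum=disuha_eb, pla=pisnu, plecrine=sububra, sto_ig/}

Derivation:
> dial.pin d='1732-09-30'
:: 1732-09-30
> remeasure.asunit v='-3390' u_from='g' u_to='kg'
:: -339/100
> shelfsys.pen p='/flo/trajum' c='disuha_eb'
:: created
> shelfsys.quote p='/flo/trajum'
:: disuha_eb
> shelfsys.mkfold p='/sto_ig'
:: ok
> shelfsys.carryto s='/flo/trajum' d='/sto_ig'
:: ToolError: exists
> shelfsys.pen p='/pla' c='pisnu'
:: created
> remeasure.asunit v='-13' u_from='MiB' u_to='B'
:: -13631488
> remeasure.asunit v='<last>' u_from='MiB' u_to='B'
:: -14293651161088
> dial.mhop n='-2'
:: 1732-07-30
> dial.pin d='2244-02-27'
:: 2244-02-27
> remeasure.asunit v='-9132' u_from='s' u_to='day'
:: -761/7200
> remeasure.asunit v='-92' u_from='min' u_to='day'
:: -23/360


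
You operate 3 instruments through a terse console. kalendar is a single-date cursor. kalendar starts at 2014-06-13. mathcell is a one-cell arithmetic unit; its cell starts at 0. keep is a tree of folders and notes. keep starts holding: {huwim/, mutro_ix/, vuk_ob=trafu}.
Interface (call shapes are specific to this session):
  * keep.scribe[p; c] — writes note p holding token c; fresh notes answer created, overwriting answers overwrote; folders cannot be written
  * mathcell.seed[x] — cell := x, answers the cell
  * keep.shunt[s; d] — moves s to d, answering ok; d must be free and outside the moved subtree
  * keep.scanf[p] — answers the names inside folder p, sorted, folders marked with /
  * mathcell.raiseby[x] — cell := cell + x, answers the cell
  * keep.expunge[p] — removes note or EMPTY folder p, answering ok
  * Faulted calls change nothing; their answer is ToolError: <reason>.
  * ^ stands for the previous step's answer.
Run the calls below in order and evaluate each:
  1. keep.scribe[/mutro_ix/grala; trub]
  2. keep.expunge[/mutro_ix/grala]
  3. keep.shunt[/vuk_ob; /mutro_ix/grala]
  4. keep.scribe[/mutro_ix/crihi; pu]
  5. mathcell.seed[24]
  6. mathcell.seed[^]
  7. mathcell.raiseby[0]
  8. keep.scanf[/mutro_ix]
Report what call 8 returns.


[in] keep.scribe p→/mutro_ix/grala c→trub
[out] created
[in] keep.expunge p→/mutro_ix/grala
[out] ok
[in] keep.shunt s→/vuk_ob d→/mutro_ix/grala
[out] ok
[in] keep.scribe p→/mutro_ix/crihi c→pu
[out] created
[in] mathcell.seed x→24
[out] 24
[in] mathcell.seed x→^
[out] 24
[in] mathcell.raiseby x→0
[out] 24
[in] keep.scanf p→/mutro_ix
[out] [crihi, grala]

Answer: [crihi, grala]


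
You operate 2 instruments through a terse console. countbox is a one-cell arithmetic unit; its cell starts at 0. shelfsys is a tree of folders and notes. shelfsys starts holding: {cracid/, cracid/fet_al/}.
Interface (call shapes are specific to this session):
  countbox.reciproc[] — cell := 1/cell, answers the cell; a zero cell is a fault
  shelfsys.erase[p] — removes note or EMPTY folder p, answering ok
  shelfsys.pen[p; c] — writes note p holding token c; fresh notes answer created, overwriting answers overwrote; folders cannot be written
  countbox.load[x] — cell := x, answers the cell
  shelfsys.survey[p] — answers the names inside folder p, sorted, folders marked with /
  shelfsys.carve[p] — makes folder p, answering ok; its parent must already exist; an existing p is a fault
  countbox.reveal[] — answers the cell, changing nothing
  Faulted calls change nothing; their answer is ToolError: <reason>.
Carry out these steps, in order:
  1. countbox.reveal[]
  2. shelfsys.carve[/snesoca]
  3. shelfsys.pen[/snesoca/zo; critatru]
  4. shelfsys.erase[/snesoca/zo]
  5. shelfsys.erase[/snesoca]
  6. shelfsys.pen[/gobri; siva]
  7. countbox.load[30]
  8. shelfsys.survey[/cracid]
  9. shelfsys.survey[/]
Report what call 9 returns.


Answer: [cracid/, gobri]

Derivation:
CALL countbox.reveal[]
RET  0
CALL shelfsys.carve[/snesoca]
RET  ok
CALL shelfsys.pen[/snesoca/zo; critatru]
RET  created
CALL shelfsys.erase[/snesoca/zo]
RET  ok
CALL shelfsys.erase[/snesoca]
RET  ok
CALL shelfsys.pen[/gobri; siva]
RET  created
CALL countbox.load[30]
RET  30
CALL shelfsys.survey[/cracid]
RET  [fet_al/]
CALL shelfsys.survey[/]
RET  [cracid/, gobri]
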